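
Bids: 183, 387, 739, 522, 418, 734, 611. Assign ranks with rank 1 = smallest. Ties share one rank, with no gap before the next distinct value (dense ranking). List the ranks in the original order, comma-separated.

Sorted (ascending): 183, 387, 418, 522, 611, 734, 739
No ties — each value takes its position as its rank.

1, 2, 7, 4, 3, 6, 5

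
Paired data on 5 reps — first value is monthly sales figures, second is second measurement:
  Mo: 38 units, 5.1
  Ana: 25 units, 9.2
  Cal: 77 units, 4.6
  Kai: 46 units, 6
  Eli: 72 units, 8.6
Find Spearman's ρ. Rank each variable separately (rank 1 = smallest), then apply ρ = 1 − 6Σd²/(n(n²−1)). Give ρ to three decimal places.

Ranks of variable 1: 2, 1, 5, 3, 4
Ranks of variable 2: 2, 5, 1, 3, 4
d = r₁ − r₂: 0, -4, 4, 0, 0
d²: 0, 16, 16, 0, 0; Σd² = 32
ρ = 1 − 6·32/(5·24) = 1 − 192/120 = -0.600

-0.600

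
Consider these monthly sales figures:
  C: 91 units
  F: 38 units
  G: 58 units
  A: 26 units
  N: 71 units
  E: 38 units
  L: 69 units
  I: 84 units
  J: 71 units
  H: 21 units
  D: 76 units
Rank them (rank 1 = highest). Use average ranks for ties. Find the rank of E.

Sorted (descending): 91, 84, 76, 71, 71, 69, 58, 38, 38, 26, 21
The 2 values of 71 occupy positions 4–5 → average rank (4+5)/2 = 4.5.
The 2 values of 38 occupy positions 8–9 → average rank (8+9)/2 = 8.5.
E has value 38 units → rank 8.5.

8.5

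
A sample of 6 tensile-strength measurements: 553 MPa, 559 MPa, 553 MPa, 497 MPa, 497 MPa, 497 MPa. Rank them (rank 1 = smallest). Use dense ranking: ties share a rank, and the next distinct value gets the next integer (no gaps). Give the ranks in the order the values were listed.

2, 3, 2, 1, 1, 1

Sorted (ascending): 497, 497, 497, 553, 553, 559
The 3 values of 497 share dense rank 1.
The 2 values of 553 share dense rank 2.
Remaining distinct values take the next consecutive integers.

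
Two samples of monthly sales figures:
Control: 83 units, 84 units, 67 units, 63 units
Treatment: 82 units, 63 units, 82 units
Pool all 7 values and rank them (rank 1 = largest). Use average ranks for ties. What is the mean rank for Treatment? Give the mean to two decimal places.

4.50

Sorted (descending): 84, 83, 82, 82, 67, 63, 63
The 2 values of 82 occupy positions 3–4 → average rank (3+4)/2 = 3.5.
The 2 values of 63 occupy positions 6–7 → average rank (6+7)/2 = 6.5.
Treatment values → pooled ranks: 82→3.5, 63→6.5, 82→3.5
Mean rank = (3.5 + 6.5 + 3.5) / 3 = 4.50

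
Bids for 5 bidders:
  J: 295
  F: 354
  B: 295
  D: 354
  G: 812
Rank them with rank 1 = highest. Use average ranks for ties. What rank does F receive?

Sorted (descending): 812, 354, 354, 295, 295
The 2 values of 354 occupy positions 2–3 → average rank (2+3)/2 = 2.5.
The 2 values of 295 occupy positions 4–5 → average rank (4+5)/2 = 4.5.
F has value 354 → rank 2.5.

2.5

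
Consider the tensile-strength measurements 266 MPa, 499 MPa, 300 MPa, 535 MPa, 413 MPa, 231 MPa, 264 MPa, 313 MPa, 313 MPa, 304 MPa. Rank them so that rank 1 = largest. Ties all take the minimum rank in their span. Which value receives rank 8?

266

Sorted (descending): 535, 499, 413, 313, 313, 304, 300, 266, 264, 231
The 2 values of 313 occupy positions 4–5 → each gets rank 4.
Rank 8 → value 266.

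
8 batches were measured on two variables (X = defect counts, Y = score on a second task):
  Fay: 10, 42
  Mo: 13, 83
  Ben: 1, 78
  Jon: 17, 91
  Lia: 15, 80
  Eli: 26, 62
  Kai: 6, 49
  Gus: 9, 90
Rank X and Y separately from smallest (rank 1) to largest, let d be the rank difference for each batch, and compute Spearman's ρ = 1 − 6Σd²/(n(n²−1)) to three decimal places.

Ranks of variable 1: 4, 5, 1, 7, 6, 8, 2, 3
Ranks of variable 2: 1, 6, 4, 8, 5, 3, 2, 7
d = r₁ − r₂: 3, -1, -3, -1, 1, 5, 0, -4
d²: 9, 1, 9, 1, 1, 25, 0, 16; Σd² = 62
ρ = 1 − 6·62/(8·63) = 1 − 372/504 = 0.262

0.262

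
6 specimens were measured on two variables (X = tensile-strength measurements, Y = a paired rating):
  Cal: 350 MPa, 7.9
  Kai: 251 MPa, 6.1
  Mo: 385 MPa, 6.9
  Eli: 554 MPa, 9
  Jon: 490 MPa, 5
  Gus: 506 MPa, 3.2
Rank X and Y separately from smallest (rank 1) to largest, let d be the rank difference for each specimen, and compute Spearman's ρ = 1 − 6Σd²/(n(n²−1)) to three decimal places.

0.029

Ranks of variable 1: 2, 1, 3, 6, 4, 5
Ranks of variable 2: 5, 3, 4, 6, 2, 1
d = r₁ − r₂: -3, -2, -1, 0, 2, 4
d²: 9, 4, 1, 0, 4, 16; Σd² = 34
ρ = 1 − 6·34/(6·35) = 1 − 204/210 = 0.029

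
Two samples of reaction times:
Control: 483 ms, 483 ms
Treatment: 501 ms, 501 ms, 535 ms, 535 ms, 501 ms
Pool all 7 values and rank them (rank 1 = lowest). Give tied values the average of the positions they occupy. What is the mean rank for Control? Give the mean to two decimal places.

Sorted (ascending): 483, 483, 501, 501, 501, 535, 535
The 2 values of 483 occupy positions 1–2 → average rank (1+2)/2 = 1.5.
The 3 values of 501 occupy positions 3–5 → average rank 4.
The 2 values of 535 occupy positions 6–7 → average rank (6+7)/2 = 6.5.
Control values → pooled ranks: 483→1.5, 483→1.5
Mean rank = (1.5 + 1.5) / 2 = 1.50

1.50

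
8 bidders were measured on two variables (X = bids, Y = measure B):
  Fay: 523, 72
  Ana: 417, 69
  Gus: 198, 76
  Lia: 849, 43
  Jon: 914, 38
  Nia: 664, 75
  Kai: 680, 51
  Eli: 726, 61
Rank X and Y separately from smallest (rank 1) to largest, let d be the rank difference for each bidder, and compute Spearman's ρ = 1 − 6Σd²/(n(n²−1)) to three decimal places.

-0.881

Ranks of variable 1: 3, 2, 1, 7, 8, 4, 5, 6
Ranks of variable 2: 6, 5, 8, 2, 1, 7, 3, 4
d = r₁ − r₂: -3, -3, -7, 5, 7, -3, 2, 2
d²: 9, 9, 49, 25, 49, 9, 4, 4; Σd² = 158
ρ = 1 − 6·158/(8·63) = 1 − 948/504 = -0.881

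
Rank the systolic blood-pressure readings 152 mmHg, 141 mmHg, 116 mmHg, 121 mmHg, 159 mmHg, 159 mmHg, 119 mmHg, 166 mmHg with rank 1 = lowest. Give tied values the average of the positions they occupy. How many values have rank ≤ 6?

5

Sorted (ascending): 116, 119, 121, 141, 152, 159, 159, 166
The 2 values of 159 occupy positions 6–7 → average rank (6+7)/2 = 6.5.
Ranks ≤ 6: {1, 2, 3, 4, 5} → 5 values.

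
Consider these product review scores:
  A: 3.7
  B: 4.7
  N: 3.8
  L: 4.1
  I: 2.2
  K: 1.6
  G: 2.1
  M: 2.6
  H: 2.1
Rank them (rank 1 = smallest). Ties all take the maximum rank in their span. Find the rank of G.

Sorted (ascending): 1.6, 2.1, 2.1, 2.2, 2.6, 3.7, 3.8, 4.1, 4.7
The 2 values of 2.1 occupy positions 2–3 → each gets rank 3.
G has value 2.1 → rank 3.

3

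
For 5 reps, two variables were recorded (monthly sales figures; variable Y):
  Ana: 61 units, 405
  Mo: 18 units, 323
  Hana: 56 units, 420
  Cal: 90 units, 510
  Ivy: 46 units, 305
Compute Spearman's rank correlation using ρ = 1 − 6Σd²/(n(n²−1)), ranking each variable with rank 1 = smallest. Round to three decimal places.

0.800

Ranks of variable 1: 4, 1, 3, 5, 2
Ranks of variable 2: 3, 2, 4, 5, 1
d = r₁ − r₂: 1, -1, -1, 0, 1
d²: 1, 1, 1, 0, 1; Σd² = 4
ρ = 1 − 6·4/(5·24) = 1 − 24/120 = 0.800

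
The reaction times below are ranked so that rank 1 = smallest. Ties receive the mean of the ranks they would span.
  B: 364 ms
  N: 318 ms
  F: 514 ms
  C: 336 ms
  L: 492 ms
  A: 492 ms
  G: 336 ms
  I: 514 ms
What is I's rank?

Sorted (ascending): 318, 336, 336, 364, 492, 492, 514, 514
The 2 values of 336 occupy positions 2–3 → average rank (2+3)/2 = 2.5.
The 2 values of 492 occupy positions 5–6 → average rank (5+6)/2 = 5.5.
The 2 values of 514 occupy positions 7–8 → average rank (7+8)/2 = 7.5.
I has value 514 ms → rank 7.5.

7.5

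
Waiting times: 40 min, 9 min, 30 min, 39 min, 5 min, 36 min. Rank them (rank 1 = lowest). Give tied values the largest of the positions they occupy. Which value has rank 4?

Sorted (ascending): 5, 9, 30, 36, 39, 40
No ties — each value takes its position as its rank.
Rank 4 → value 36.

36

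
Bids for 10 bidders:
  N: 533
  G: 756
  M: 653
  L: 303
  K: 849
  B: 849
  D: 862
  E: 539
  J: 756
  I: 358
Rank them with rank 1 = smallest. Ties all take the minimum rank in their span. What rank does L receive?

1

Sorted (ascending): 303, 358, 533, 539, 653, 756, 756, 849, 849, 862
The 2 values of 756 occupy positions 6–7 → each gets rank 6.
The 2 values of 849 occupy positions 8–9 → each gets rank 8.
L has value 303 → rank 1.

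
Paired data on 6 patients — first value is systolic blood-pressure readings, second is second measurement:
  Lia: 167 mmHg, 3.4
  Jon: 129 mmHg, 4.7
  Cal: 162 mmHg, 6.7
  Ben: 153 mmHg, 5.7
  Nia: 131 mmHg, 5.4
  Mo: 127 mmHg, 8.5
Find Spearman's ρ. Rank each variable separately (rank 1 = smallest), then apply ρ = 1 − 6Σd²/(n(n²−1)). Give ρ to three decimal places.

Ranks of variable 1: 6, 2, 5, 4, 3, 1
Ranks of variable 2: 1, 2, 5, 4, 3, 6
d = r₁ − r₂: 5, 0, 0, 0, 0, -5
d²: 25, 0, 0, 0, 0, 25; Σd² = 50
ρ = 1 − 6·50/(6·35) = 1 − 300/210 = -0.429

-0.429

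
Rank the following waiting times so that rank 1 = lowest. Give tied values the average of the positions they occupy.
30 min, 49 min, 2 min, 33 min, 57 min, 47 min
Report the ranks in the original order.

2, 5, 1, 3, 6, 4

Sorted (ascending): 2, 30, 33, 47, 49, 57
No ties — each value takes its position as its rank.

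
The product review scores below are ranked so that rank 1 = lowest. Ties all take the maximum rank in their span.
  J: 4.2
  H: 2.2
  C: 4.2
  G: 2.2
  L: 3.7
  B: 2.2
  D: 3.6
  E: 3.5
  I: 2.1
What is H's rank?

4

Sorted (ascending): 2.1, 2.2, 2.2, 2.2, 3.5, 3.6, 3.7, 4.2, 4.2
The 3 values of 2.2 occupy positions 2–4 → each gets rank 4.
The 2 values of 4.2 occupy positions 8–9 → each gets rank 9.
H has value 2.2 → rank 4.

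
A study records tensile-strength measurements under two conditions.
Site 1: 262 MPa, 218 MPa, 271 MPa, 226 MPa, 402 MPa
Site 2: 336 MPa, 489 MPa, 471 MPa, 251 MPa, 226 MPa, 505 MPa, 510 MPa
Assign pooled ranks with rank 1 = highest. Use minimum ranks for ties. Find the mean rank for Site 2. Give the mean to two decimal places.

Sorted (descending): 510, 505, 489, 471, 402, 336, 271, 262, 251, 226, 226, 218
The 2 values of 226 occupy positions 10–11 → each gets rank 10.
Site 2 values → pooled ranks: 336→6, 489→3, 471→4, 251→9, 226→10, 505→2, 510→1
Mean rank = (6 + 3 + 4 + 9 + 10 + 2 + 1) / 7 = 5.00

5.00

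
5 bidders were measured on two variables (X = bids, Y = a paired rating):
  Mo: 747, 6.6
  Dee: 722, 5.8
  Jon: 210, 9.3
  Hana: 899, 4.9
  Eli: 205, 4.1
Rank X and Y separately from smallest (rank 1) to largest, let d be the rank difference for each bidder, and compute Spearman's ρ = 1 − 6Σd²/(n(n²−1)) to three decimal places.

Ranks of variable 1: 4, 3, 2, 5, 1
Ranks of variable 2: 4, 3, 5, 2, 1
d = r₁ − r₂: 0, 0, -3, 3, 0
d²: 0, 0, 9, 9, 0; Σd² = 18
ρ = 1 − 6·18/(5·24) = 1 − 108/120 = 0.100

0.100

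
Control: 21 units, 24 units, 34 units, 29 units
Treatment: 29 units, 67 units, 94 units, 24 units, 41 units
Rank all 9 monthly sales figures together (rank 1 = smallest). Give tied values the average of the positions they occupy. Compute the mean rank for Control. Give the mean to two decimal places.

Sorted (ascending): 21, 24, 24, 29, 29, 34, 41, 67, 94
The 2 values of 24 occupy positions 2–3 → average rank (2+3)/2 = 2.5.
The 2 values of 29 occupy positions 4–5 → average rank (4+5)/2 = 4.5.
Control values → pooled ranks: 21→1, 24→2.5, 34→6, 29→4.5
Mean rank = (1 + 2.5 + 6 + 4.5) / 4 = 3.50

3.50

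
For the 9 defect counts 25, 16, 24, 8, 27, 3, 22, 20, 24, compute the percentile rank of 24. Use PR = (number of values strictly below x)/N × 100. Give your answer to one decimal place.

55.6

N = 9.
Strictly below 24: 5. Equal to 24: 2.
PR = 5/9 × 100 = 55.6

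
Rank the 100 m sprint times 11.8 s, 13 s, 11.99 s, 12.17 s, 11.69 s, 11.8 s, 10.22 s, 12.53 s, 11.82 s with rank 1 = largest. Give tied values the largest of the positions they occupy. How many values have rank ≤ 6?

5

Sorted (descending): 13, 12.53, 12.17, 11.99, 11.82, 11.8, 11.8, 11.69, 10.22
The 2 values of 11.8 occupy positions 6–7 → each gets rank 7.
Ranks ≤ 6: {1, 2, 3, 4, 5} → 5 values.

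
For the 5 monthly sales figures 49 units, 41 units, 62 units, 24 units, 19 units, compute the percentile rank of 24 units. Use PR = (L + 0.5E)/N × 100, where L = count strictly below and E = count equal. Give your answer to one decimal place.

N = 5.
Strictly below 24: 1. Equal to 24: 1.
PR = (1 + 0.5·1)/5 × 100 = 30.0

30.0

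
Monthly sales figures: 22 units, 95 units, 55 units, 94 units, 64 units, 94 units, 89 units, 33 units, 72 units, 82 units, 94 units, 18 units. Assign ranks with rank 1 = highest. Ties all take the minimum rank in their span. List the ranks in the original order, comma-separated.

Sorted (descending): 95, 94, 94, 94, 89, 82, 72, 64, 55, 33, 22, 18
The 3 values of 94 occupy positions 2–4 → each gets rank 2.

11, 1, 9, 2, 8, 2, 5, 10, 7, 6, 2, 12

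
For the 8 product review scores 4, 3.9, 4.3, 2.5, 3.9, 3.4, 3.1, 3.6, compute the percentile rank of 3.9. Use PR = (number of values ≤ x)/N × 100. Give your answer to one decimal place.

N = 8.
Strictly below 3.9: 4. Equal to 3.9: 2.
PR = 6/8 × 100 = 75.0

75.0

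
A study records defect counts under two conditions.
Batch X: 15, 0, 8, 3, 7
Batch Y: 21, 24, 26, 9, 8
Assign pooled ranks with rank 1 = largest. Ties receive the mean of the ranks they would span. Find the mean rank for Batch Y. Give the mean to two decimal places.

3.50

Sorted (descending): 26, 24, 21, 15, 9, 8, 8, 7, 3, 0
The 2 values of 8 occupy positions 6–7 → average rank (6+7)/2 = 6.5.
Batch Y values → pooled ranks: 21→3, 24→2, 26→1, 9→5, 8→6.5
Mean rank = (3 + 2 + 1 + 5 + 6.5) / 5 = 3.50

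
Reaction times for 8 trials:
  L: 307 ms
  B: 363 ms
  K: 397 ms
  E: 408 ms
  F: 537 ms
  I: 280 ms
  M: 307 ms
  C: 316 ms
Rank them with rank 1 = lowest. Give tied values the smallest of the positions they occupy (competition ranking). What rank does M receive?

2

Sorted (ascending): 280, 307, 307, 316, 363, 397, 408, 537
The 2 values of 307 occupy positions 2–3 → each gets rank 2.
M has value 307 ms → rank 2.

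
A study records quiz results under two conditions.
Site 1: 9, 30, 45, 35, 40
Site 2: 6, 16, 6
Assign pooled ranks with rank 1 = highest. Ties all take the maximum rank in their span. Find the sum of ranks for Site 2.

21

Sorted (descending): 45, 40, 35, 30, 16, 9, 6, 6
The 2 values of 6 occupy positions 7–8 → each gets rank 8.
Site 2 values → pooled ranks: 6→8, 16→5, 6→8
Rank sum = 8 + 5 + 8 = 21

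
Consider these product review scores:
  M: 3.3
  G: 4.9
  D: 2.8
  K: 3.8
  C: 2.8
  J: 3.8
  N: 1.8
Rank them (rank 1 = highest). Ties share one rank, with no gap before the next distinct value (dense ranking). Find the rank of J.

Sorted (descending): 4.9, 3.8, 3.8, 3.3, 2.8, 2.8, 1.8
The 2 values of 3.8 share dense rank 2.
The 2 values of 2.8 share dense rank 4.
Remaining distinct values take the next consecutive integers.
J has value 3.8 → rank 2.

2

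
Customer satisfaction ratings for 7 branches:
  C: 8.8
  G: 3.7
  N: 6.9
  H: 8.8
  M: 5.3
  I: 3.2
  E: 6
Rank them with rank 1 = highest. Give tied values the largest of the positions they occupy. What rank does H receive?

Sorted (descending): 8.8, 8.8, 6.9, 6, 5.3, 3.7, 3.2
The 2 values of 8.8 occupy positions 1–2 → each gets rank 2.
H has value 8.8 → rank 2.

2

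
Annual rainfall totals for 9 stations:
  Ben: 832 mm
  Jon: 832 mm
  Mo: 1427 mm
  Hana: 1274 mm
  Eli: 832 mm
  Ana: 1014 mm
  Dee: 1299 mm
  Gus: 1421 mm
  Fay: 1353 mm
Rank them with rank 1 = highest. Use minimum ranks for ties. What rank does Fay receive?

Sorted (descending): 1427, 1421, 1353, 1299, 1274, 1014, 832, 832, 832
The 3 values of 832 occupy positions 7–9 → each gets rank 7.
Fay has value 1353 mm → rank 3.

3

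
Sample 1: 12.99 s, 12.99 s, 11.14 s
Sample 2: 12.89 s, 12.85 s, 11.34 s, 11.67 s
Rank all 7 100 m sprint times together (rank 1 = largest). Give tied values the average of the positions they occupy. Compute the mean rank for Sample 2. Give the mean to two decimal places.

Sorted (descending): 12.99, 12.99, 12.89, 12.85, 11.67, 11.34, 11.14
The 2 values of 12.99 occupy positions 1–2 → average rank (1+2)/2 = 1.5.
Sample 2 values → pooled ranks: 12.89→3, 12.85→4, 11.34→6, 11.67→5
Mean rank = (3 + 4 + 6 + 5) / 4 = 4.50

4.50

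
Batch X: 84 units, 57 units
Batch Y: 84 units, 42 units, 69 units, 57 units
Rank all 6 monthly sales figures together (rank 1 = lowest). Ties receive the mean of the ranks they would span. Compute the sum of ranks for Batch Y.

Sorted (ascending): 42, 57, 57, 69, 84, 84
The 2 values of 57 occupy positions 2–3 → average rank (2+3)/2 = 2.5.
The 2 values of 84 occupy positions 5–6 → average rank (5+6)/2 = 5.5.
Batch Y values → pooled ranks: 84→5.5, 42→1, 69→4, 57→2.5
Rank sum = 5.5 + 1 + 4 + 2.5 = 13

13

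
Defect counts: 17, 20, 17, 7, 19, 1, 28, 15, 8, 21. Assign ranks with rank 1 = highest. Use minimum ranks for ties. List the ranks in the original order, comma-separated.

5, 3, 5, 9, 4, 10, 1, 7, 8, 2

Sorted (descending): 28, 21, 20, 19, 17, 17, 15, 8, 7, 1
The 2 values of 17 occupy positions 5–6 → each gets rank 5.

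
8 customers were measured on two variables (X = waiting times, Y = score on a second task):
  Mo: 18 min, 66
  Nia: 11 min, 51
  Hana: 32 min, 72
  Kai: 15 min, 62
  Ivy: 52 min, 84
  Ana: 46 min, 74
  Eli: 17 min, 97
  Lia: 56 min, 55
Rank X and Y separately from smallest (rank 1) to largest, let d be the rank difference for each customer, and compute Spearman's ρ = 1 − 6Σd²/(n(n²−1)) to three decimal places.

Ranks of variable 1: 4, 1, 5, 2, 7, 6, 3, 8
Ranks of variable 2: 4, 1, 5, 3, 7, 6, 8, 2
d = r₁ − r₂: 0, 0, 0, -1, 0, 0, -5, 6
d²: 0, 0, 0, 1, 0, 0, 25, 36; Σd² = 62
ρ = 1 − 6·62/(8·63) = 1 − 372/504 = 0.262

0.262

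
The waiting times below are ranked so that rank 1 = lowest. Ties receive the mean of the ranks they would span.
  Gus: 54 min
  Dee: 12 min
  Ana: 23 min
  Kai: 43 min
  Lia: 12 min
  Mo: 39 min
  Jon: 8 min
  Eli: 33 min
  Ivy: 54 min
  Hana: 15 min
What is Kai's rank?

Sorted (ascending): 8, 12, 12, 15, 23, 33, 39, 43, 54, 54
The 2 values of 12 occupy positions 2–3 → average rank (2+3)/2 = 2.5.
The 2 values of 54 occupy positions 9–10 → average rank (9+10)/2 = 9.5.
Kai has value 43 min → rank 8.

8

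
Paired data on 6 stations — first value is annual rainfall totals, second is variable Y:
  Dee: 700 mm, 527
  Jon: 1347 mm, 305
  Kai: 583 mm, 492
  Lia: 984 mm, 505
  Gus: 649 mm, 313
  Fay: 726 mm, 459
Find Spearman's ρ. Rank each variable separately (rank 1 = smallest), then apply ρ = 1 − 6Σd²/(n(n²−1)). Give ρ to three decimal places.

Ranks of variable 1: 3, 6, 1, 5, 2, 4
Ranks of variable 2: 6, 1, 4, 5, 2, 3
d = r₁ − r₂: -3, 5, -3, 0, 0, 1
d²: 9, 25, 9, 0, 0, 1; Σd² = 44
ρ = 1 − 6·44/(6·35) = 1 − 264/210 = -0.257

-0.257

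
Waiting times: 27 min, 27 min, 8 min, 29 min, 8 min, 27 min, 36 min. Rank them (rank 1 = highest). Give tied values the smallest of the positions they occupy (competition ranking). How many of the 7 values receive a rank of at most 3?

Sorted (descending): 36, 29, 27, 27, 27, 8, 8
The 3 values of 27 occupy positions 3–5 → each gets rank 3.
The 2 values of 8 occupy positions 6–7 → each gets rank 6.
Ranks ≤ 3: {1, 2, 3, 3, 3} → 5 values.

5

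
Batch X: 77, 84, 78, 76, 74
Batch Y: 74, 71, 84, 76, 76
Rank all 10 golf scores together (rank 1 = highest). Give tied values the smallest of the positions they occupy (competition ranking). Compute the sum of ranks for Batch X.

Sorted (descending): 84, 84, 78, 77, 76, 76, 76, 74, 74, 71
The 2 values of 84 occupy positions 1–2 → each gets rank 1.
The 3 values of 76 occupy positions 5–7 → each gets rank 5.
The 2 values of 74 occupy positions 8–9 → each gets rank 8.
Batch X values → pooled ranks: 77→4, 84→1, 78→3, 76→5, 74→8
Rank sum = 4 + 1 + 3 + 5 + 8 = 21

21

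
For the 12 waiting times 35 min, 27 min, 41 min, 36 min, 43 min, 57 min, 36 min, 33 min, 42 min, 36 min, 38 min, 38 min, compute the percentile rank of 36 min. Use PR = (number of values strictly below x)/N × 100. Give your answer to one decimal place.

25.0

N = 12.
Strictly below 36: 3. Equal to 36: 3.
PR = 3/12 × 100 = 25.0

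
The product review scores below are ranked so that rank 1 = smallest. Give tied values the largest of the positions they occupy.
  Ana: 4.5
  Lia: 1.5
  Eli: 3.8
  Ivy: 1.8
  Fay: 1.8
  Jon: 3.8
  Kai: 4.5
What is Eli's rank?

5

Sorted (ascending): 1.5, 1.8, 1.8, 3.8, 3.8, 4.5, 4.5
The 2 values of 1.8 occupy positions 2–3 → each gets rank 3.
The 2 values of 3.8 occupy positions 4–5 → each gets rank 5.
The 2 values of 4.5 occupy positions 6–7 → each gets rank 7.
Eli has value 3.8 → rank 5.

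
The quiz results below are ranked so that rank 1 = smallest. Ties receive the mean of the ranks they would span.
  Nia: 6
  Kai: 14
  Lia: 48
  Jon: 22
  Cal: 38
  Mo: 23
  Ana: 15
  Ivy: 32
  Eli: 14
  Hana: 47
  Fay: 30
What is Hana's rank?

10

Sorted (ascending): 6, 14, 14, 15, 22, 23, 30, 32, 38, 47, 48
The 2 values of 14 occupy positions 2–3 → average rank (2+3)/2 = 2.5.
Hana has value 47 → rank 10.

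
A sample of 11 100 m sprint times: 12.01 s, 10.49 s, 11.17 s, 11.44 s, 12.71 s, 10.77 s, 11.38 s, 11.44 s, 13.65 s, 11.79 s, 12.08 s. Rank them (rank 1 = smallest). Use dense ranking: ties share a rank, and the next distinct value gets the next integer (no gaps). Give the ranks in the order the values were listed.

Sorted (ascending): 10.49, 10.77, 11.17, 11.38, 11.44, 11.44, 11.79, 12.01, 12.08, 12.71, 13.65
The 2 values of 11.44 share dense rank 5.
Remaining distinct values take the next consecutive integers.

7, 1, 3, 5, 9, 2, 4, 5, 10, 6, 8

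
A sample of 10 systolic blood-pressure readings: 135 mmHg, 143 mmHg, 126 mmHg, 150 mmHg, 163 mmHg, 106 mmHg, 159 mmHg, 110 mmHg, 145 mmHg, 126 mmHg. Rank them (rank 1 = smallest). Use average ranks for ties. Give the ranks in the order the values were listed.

Sorted (ascending): 106, 110, 126, 126, 135, 143, 145, 150, 159, 163
The 2 values of 126 occupy positions 3–4 → average rank (3+4)/2 = 3.5.

5, 6, 3.5, 8, 10, 1, 9, 2, 7, 3.5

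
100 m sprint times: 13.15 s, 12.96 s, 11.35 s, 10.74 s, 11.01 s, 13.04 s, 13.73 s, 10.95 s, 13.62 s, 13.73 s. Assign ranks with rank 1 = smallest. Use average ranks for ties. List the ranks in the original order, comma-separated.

Sorted (ascending): 10.74, 10.95, 11.01, 11.35, 12.96, 13.04, 13.15, 13.62, 13.73, 13.73
The 2 values of 13.73 occupy positions 9–10 → average rank (9+10)/2 = 9.5.

7, 5, 4, 1, 3, 6, 9.5, 2, 8, 9.5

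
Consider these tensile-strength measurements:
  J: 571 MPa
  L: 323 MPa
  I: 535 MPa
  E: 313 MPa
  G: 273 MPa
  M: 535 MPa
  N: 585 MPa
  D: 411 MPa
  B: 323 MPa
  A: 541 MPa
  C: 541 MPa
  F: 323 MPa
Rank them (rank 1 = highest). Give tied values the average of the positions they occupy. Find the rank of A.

3.5

Sorted (descending): 585, 571, 541, 541, 535, 535, 411, 323, 323, 323, 313, 273
The 2 values of 541 occupy positions 3–4 → average rank (3+4)/2 = 3.5.
The 2 values of 535 occupy positions 5–6 → average rank (5+6)/2 = 5.5.
The 3 values of 323 occupy positions 8–10 → average rank 9.
A has value 541 MPa → rank 3.5.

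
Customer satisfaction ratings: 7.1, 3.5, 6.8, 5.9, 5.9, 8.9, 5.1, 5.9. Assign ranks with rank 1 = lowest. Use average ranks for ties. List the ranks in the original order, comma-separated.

Sorted (ascending): 3.5, 5.1, 5.9, 5.9, 5.9, 6.8, 7.1, 8.9
The 3 values of 5.9 occupy positions 3–5 → average rank 4.

7, 1, 6, 4, 4, 8, 2, 4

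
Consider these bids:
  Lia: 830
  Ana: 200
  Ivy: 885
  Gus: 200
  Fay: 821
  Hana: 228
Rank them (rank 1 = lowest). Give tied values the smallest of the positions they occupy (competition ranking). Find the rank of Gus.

1

Sorted (ascending): 200, 200, 228, 821, 830, 885
The 2 values of 200 occupy positions 1–2 → each gets rank 1.
Gus has value 200 → rank 1.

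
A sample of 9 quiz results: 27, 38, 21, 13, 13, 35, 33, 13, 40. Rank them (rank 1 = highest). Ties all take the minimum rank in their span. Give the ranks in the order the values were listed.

5, 2, 6, 7, 7, 3, 4, 7, 1

Sorted (descending): 40, 38, 35, 33, 27, 21, 13, 13, 13
The 3 values of 13 occupy positions 7–9 → each gets rank 7.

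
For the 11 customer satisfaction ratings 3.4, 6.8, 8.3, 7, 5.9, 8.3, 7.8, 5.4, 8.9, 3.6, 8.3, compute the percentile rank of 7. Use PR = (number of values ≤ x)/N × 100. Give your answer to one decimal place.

54.5

N = 11.
Strictly below 7: 5. Equal to 7: 1.
PR = 6/11 × 100 = 54.5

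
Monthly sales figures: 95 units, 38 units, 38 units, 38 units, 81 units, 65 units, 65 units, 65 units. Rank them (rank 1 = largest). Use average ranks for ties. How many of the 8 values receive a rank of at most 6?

5

Sorted (descending): 95, 81, 65, 65, 65, 38, 38, 38
The 3 values of 65 occupy positions 3–5 → average rank 4.
The 3 values of 38 occupy positions 6–8 → average rank 7.
Ranks ≤ 6: {1, 2, 4, 4, 4} → 5 values.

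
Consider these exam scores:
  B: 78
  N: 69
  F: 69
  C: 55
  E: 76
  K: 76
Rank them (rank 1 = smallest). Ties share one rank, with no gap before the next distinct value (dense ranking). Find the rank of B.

4

Sorted (ascending): 55, 69, 69, 76, 76, 78
The 2 values of 69 share dense rank 2.
The 2 values of 76 share dense rank 3.
Remaining distinct values take the next consecutive integers.
B has value 78 → rank 4.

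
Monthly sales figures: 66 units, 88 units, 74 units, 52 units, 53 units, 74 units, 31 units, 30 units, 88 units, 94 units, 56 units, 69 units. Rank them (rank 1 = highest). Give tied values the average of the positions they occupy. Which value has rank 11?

31

Sorted (descending): 94, 88, 88, 74, 74, 69, 66, 56, 53, 52, 31, 30
The 2 values of 88 occupy positions 2–3 → average rank (2+3)/2 = 2.5.
The 2 values of 74 occupy positions 4–5 → average rank (4+5)/2 = 4.5.
Rank 11 → value 31.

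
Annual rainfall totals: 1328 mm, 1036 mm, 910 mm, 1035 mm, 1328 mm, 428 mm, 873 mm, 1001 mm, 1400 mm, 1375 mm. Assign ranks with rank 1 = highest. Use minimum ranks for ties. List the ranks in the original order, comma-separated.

3, 5, 8, 6, 3, 10, 9, 7, 1, 2

Sorted (descending): 1400, 1375, 1328, 1328, 1036, 1035, 1001, 910, 873, 428
The 2 values of 1328 occupy positions 3–4 → each gets rank 3.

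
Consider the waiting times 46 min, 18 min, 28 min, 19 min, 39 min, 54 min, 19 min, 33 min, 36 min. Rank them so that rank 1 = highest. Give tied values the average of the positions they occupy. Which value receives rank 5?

33

Sorted (descending): 54, 46, 39, 36, 33, 28, 19, 19, 18
The 2 values of 19 occupy positions 7–8 → average rank (7+8)/2 = 7.5.
Rank 5 → value 33.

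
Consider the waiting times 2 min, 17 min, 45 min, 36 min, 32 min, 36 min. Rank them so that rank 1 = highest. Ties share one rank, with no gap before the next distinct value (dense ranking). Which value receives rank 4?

17

Sorted (descending): 45, 36, 36, 32, 17, 2
The 2 values of 36 share dense rank 2.
Remaining distinct values take the next consecutive integers.
Rank 4 → value 17.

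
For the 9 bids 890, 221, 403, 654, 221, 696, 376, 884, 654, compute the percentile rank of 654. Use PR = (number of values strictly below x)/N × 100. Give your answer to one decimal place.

44.4

N = 9.
Strictly below 654: 4. Equal to 654: 2.
PR = 4/9 × 100 = 44.4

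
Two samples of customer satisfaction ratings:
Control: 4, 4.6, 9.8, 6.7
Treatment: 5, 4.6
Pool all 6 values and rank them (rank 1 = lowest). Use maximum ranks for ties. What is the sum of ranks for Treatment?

Sorted (ascending): 4, 4.6, 4.6, 5, 6.7, 9.8
The 2 values of 4.6 occupy positions 2–3 → each gets rank 3.
Treatment values → pooled ranks: 5→4, 4.6→3
Rank sum = 4 + 3 = 7

7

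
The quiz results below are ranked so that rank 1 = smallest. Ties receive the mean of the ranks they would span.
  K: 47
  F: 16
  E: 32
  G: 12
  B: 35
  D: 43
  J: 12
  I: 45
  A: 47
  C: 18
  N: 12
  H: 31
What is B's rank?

Sorted (ascending): 12, 12, 12, 16, 18, 31, 32, 35, 43, 45, 47, 47
The 3 values of 12 occupy positions 1–3 → average rank 2.
The 2 values of 47 occupy positions 11–12 → average rank (11+12)/2 = 11.5.
B has value 35 → rank 8.

8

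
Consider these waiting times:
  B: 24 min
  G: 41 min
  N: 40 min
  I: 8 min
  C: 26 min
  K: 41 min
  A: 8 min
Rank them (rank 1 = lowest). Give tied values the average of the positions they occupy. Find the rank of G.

6.5

Sorted (ascending): 8, 8, 24, 26, 40, 41, 41
The 2 values of 8 occupy positions 1–2 → average rank (1+2)/2 = 1.5.
The 2 values of 41 occupy positions 6–7 → average rank (6+7)/2 = 6.5.
G has value 41 min → rank 6.5.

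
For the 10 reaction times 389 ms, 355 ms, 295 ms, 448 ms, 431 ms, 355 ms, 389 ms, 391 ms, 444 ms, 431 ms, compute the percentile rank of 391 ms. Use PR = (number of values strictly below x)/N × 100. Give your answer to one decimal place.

50.0

N = 10.
Strictly below 391: 5. Equal to 391: 1.
PR = 5/10 × 100 = 50.0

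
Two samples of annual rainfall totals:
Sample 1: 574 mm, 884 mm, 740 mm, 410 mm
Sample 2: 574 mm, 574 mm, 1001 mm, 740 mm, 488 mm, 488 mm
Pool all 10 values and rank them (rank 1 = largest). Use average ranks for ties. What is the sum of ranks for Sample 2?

Sorted (descending): 1001, 884, 740, 740, 574, 574, 574, 488, 488, 410
The 2 values of 740 occupy positions 3–4 → average rank (3+4)/2 = 3.5.
The 3 values of 574 occupy positions 5–7 → average rank 6.
The 2 values of 488 occupy positions 8–9 → average rank (8+9)/2 = 8.5.
Sample 2 values → pooled ranks: 574→6, 574→6, 1001→1, 740→3.5, 488→8.5, 488→8.5
Rank sum = 6 + 6 + 1 + 3.5 + 8.5 + 8.5 = 33.5

33.5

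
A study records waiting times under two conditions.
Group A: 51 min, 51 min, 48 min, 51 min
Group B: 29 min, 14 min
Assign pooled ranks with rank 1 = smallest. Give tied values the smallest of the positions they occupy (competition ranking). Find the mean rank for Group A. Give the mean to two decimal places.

Sorted (ascending): 14, 29, 48, 51, 51, 51
The 3 values of 51 occupy positions 4–6 → each gets rank 4.
Group A values → pooled ranks: 51→4, 51→4, 48→3, 51→4
Mean rank = (4 + 4 + 3 + 4) / 4 = 3.75

3.75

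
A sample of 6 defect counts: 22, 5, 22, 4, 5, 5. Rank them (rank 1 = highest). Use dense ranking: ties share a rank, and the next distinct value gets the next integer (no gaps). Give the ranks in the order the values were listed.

Sorted (descending): 22, 22, 5, 5, 5, 4
The 2 values of 22 share dense rank 1.
The 3 values of 5 share dense rank 2.
Remaining distinct values take the next consecutive integers.

1, 2, 1, 3, 2, 2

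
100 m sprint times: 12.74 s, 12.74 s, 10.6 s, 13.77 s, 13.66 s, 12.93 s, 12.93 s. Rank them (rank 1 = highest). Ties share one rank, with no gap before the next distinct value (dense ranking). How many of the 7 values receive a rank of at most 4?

6

Sorted (descending): 13.77, 13.66, 12.93, 12.93, 12.74, 12.74, 10.6
The 2 values of 12.93 share dense rank 3.
The 2 values of 12.74 share dense rank 4.
Remaining distinct values take the next consecutive integers.
Ranks ≤ 4: {1, 2, 3, 3, 4, 4} → 6 values.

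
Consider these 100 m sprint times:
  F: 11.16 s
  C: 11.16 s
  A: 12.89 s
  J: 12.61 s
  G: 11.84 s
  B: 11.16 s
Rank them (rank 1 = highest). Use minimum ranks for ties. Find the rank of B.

Sorted (descending): 12.89, 12.61, 11.84, 11.16, 11.16, 11.16
The 3 values of 11.16 occupy positions 4–6 → each gets rank 4.
B has value 11.16 s → rank 4.

4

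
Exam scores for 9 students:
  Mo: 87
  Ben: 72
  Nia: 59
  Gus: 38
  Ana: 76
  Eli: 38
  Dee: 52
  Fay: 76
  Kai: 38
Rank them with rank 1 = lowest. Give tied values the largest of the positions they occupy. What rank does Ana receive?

8

Sorted (ascending): 38, 38, 38, 52, 59, 72, 76, 76, 87
The 3 values of 38 occupy positions 1–3 → each gets rank 3.
The 2 values of 76 occupy positions 7–8 → each gets rank 8.
Ana has value 76 → rank 8.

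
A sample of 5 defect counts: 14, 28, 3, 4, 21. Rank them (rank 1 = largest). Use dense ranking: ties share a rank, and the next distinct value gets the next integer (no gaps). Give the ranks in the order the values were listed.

Sorted (descending): 28, 21, 14, 4, 3
No ties — each value takes its position as its rank.

3, 1, 5, 4, 2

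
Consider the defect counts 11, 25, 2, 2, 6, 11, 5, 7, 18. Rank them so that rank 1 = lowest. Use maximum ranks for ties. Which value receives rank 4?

6

Sorted (ascending): 2, 2, 5, 6, 7, 11, 11, 18, 25
The 2 values of 2 occupy positions 1–2 → each gets rank 2.
The 2 values of 11 occupy positions 6–7 → each gets rank 7.
Rank 4 → value 6.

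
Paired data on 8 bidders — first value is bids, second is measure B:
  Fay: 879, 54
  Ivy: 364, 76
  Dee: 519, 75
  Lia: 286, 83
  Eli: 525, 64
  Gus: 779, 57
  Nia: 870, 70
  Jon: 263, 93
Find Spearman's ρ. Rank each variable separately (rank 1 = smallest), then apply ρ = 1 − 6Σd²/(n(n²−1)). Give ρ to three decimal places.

Ranks of variable 1: 8, 3, 4, 2, 5, 6, 7, 1
Ranks of variable 2: 1, 6, 5, 7, 3, 2, 4, 8
d = r₁ − r₂: 7, -3, -1, -5, 2, 4, 3, -7
d²: 49, 9, 1, 25, 4, 16, 9, 49; Σd² = 162
ρ = 1 − 6·162/(8·63) = 1 − 972/504 = -0.929

-0.929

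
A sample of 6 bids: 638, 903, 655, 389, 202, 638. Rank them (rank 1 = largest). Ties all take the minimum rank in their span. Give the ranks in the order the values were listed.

Sorted (descending): 903, 655, 638, 638, 389, 202
The 2 values of 638 occupy positions 3–4 → each gets rank 3.

3, 1, 2, 5, 6, 3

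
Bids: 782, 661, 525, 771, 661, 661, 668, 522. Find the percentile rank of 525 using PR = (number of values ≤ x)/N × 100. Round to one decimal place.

25.0

N = 8.
Strictly below 525: 1. Equal to 525: 1.
PR = 2/8 × 100 = 25.0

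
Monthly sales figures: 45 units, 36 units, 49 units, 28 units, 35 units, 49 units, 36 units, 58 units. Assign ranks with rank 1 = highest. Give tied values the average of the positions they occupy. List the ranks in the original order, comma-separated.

4, 5.5, 2.5, 8, 7, 2.5, 5.5, 1

Sorted (descending): 58, 49, 49, 45, 36, 36, 35, 28
The 2 values of 49 occupy positions 2–3 → average rank (2+3)/2 = 2.5.
The 2 values of 36 occupy positions 5–6 → average rank (5+6)/2 = 5.5.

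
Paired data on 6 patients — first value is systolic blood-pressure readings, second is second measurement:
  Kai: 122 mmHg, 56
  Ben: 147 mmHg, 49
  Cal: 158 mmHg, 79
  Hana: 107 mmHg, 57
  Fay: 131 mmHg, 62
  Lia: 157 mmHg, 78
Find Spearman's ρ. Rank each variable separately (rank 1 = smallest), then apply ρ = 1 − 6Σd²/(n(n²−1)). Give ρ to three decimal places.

Ranks of variable 1: 2, 4, 6, 1, 3, 5
Ranks of variable 2: 2, 1, 6, 3, 4, 5
d = r₁ − r₂: 0, 3, 0, -2, -1, 0
d²: 0, 9, 0, 4, 1, 0; Σd² = 14
ρ = 1 − 6·14/(6·35) = 1 − 84/210 = 0.600

0.600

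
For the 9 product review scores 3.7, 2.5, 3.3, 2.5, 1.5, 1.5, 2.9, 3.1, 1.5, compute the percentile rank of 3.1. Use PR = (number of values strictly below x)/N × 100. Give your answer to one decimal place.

N = 9.
Strictly below 3.1: 6. Equal to 3.1: 1.
PR = 6/9 × 100 = 66.7

66.7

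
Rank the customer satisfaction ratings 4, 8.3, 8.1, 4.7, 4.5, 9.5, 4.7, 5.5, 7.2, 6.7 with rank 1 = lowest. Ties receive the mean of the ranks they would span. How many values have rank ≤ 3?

Sorted (ascending): 4, 4.5, 4.7, 4.7, 5.5, 6.7, 7.2, 8.1, 8.3, 9.5
The 2 values of 4.7 occupy positions 3–4 → average rank (3+4)/2 = 3.5.
Ranks ≤ 3: {1, 2} → 2 values.

2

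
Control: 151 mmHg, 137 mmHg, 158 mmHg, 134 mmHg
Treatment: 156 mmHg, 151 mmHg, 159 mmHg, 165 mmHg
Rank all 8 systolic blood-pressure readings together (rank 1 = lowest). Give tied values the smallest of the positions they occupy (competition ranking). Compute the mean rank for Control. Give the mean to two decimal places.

3.00

Sorted (ascending): 134, 137, 151, 151, 156, 158, 159, 165
The 2 values of 151 occupy positions 3–4 → each gets rank 3.
Control values → pooled ranks: 151→3, 137→2, 158→6, 134→1
Mean rank = (3 + 2 + 6 + 1) / 4 = 3.00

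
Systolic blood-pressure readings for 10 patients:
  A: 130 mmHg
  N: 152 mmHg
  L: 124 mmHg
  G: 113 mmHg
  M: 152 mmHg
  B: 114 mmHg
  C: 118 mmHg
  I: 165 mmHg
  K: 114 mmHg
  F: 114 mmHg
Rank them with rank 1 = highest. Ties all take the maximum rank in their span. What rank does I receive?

Sorted (descending): 165, 152, 152, 130, 124, 118, 114, 114, 114, 113
The 2 values of 152 occupy positions 2–3 → each gets rank 3.
The 3 values of 114 occupy positions 7–9 → each gets rank 9.
I has value 165 mmHg → rank 1.

1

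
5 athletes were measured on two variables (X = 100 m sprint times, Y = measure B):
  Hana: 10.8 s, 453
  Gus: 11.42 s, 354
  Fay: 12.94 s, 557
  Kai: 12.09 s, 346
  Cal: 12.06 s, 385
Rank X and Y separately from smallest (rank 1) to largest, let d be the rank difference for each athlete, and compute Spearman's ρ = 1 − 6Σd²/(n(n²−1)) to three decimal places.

Ranks of variable 1: 1, 2, 5, 4, 3
Ranks of variable 2: 4, 2, 5, 1, 3
d = r₁ − r₂: -3, 0, 0, 3, 0
d²: 9, 0, 0, 9, 0; Σd² = 18
ρ = 1 − 6·18/(5·24) = 1 − 108/120 = 0.100

0.100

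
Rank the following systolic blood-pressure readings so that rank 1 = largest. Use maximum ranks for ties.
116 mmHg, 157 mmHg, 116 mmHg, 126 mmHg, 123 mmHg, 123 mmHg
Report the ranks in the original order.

Sorted (descending): 157, 126, 123, 123, 116, 116
The 2 values of 123 occupy positions 3–4 → each gets rank 4.
The 2 values of 116 occupy positions 5–6 → each gets rank 6.

6, 1, 6, 2, 4, 4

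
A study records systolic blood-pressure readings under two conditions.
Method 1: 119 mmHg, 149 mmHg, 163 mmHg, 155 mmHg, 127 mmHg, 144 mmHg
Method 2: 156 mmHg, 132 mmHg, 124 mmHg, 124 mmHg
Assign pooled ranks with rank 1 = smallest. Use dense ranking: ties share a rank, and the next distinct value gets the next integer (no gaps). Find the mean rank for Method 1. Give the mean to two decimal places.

Sorted (ascending): 119, 124, 124, 127, 132, 144, 149, 155, 156, 163
The 2 values of 124 share dense rank 2.
Remaining distinct values take the next consecutive integers.
Method 1 values → pooled ranks: 119→1, 149→6, 163→9, 155→7, 127→3, 144→5
Mean rank = (1 + 6 + 9 + 7 + 3 + 5) / 6 = 5.17

5.17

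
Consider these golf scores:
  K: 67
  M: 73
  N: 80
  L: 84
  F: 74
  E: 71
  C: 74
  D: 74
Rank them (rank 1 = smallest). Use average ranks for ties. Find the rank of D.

Sorted (ascending): 67, 71, 73, 74, 74, 74, 80, 84
The 3 values of 74 occupy positions 4–6 → average rank 5.
D has value 74 → rank 5.

5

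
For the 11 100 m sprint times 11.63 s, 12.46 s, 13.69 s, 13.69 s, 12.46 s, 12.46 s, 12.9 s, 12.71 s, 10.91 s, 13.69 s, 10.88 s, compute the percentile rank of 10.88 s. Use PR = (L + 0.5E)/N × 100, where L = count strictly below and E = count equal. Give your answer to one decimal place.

4.5

N = 11.
Strictly below 10.88: 0. Equal to 10.88: 1.
PR = (0 + 0.5·1)/11 × 100 = 4.5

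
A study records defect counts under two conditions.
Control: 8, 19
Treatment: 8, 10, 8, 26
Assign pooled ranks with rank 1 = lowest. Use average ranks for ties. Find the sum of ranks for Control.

Sorted (ascending): 8, 8, 8, 10, 19, 26
The 3 values of 8 occupy positions 1–3 → average rank 2.
Control values → pooled ranks: 8→2, 19→5
Rank sum = 2 + 5 = 7

7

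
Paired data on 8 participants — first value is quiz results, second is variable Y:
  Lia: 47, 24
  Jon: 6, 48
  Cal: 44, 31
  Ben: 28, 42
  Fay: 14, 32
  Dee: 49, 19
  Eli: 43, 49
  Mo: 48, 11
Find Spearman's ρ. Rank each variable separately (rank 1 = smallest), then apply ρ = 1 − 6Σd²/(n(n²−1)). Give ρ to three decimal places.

Ranks of variable 1: 6, 1, 5, 3, 2, 8, 4, 7
Ranks of variable 2: 3, 7, 4, 6, 5, 2, 8, 1
d = r₁ − r₂: 3, -6, 1, -3, -3, 6, -4, 6
d²: 9, 36, 1, 9, 9, 36, 16, 36; Σd² = 152
ρ = 1 − 6·152/(8·63) = 1 − 912/504 = -0.810

-0.810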